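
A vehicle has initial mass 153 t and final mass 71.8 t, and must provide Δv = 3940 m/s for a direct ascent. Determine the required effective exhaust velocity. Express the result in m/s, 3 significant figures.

v_e ≈ 5210 m/s

ln(m₀/m_f) = ln(153000/71800) = ln(2.131) = 0.7566.
v_e = Δv / ln(m₀/m_f) = 3940 / 0.7566 = 5207.8 m/s.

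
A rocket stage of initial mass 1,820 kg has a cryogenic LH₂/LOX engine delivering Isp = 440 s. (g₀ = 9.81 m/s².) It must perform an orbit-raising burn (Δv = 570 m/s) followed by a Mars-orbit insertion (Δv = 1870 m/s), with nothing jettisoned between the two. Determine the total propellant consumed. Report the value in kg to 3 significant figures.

v_e = Isp · g₀ = 440 × 9.81 = 4316.4 m/s.
After the first burn: m = 1820 × exp(−570/4316.4) = 1820 × 0.87629 = 1,594.85 kg.
After the second burn: m = 1,594.85 × exp(−1870/4316.4) = 1,594.85 × 0.64841 = 1,034.12 kg.
Total propellant = m₀ − m_final = 1820 − 1,034.12 = 785.88 kg.

total propellant consumed ≈ 786 kg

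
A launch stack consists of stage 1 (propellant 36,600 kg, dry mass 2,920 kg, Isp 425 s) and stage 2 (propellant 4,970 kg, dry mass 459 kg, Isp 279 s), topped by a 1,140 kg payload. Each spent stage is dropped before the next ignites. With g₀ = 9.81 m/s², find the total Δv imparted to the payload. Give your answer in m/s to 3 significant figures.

Ignition mass of stage 1 = 36,600+2,920 + 4,970+459 + 1,140 = 46,089 kg.
Stage 1: m₀ = 46,089 kg, m_f = 46,089 − 36,600 = 9,489 kg; Δv = 425×9.81×ln(4.857) = 4169.2×1.5804 ≈ 6589 m/s.
Stage 2: m₀ = 6,569 kg, m_f = 6,569 − 4,970 = 1,599 kg; Δv = 279×9.81×ln(4.108) = 2737.0×1.4130 ≈ 3867 m/s.
Total Δv = 6589 + 3867 = 10456 m/s.

Δv ≈ 10500 m/s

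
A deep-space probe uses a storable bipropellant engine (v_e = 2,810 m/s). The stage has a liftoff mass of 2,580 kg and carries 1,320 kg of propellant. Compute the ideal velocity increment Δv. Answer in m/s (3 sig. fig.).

m_f = m₀ − m_prop = 2,580 − 1,320 = 1,260 kg.
Δv = v_e · ln(m₀/m_f) = 2810.0 × ln(2.048) = 2810.0 × 0.7167 ≈ 2013.9 m/s.

Δv ≈ 2010 m/s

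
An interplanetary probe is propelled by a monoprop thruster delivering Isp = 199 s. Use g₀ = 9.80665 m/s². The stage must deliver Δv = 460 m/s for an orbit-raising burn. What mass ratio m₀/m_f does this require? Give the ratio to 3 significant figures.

v_e = Isp · g₀ = 199 × 9.80665 = 1951.5 m/s.
From the ideal rocket equation, m₀/m_f = exp(Δv / v_e) = exp(460 / 1951.5) = exp(0.2357) = 1.2658.

mass ratio ≈ 1.27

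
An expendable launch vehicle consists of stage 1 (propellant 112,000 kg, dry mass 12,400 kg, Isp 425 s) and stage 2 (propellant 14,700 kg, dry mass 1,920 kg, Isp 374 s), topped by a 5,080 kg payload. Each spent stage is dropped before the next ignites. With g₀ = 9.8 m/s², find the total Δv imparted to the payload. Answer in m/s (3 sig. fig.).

Δv ≈ 10200 m/s

Ignition mass of stage 1 = 112,000+12,400 + 14,700+1,920 + 5,080 = 146,100 kg.
Stage 1: m₀ = 146,100 kg, m_f = 146,100 − 112,000 = 34,100 kg; Δv = 425×9.8×ln(4.284) = 4165.0×1.4550 ≈ 6060 m/s.
Stage 2: m₀ = 21,700 kg, m_f = 21,700 − 14,700 = 7,000 kg; Δv = 374×9.8×ln(3.1) = 3665.2×1.1314 ≈ 4147 m/s.
Total Δv = 6060 + 4147 = 10207 m/s.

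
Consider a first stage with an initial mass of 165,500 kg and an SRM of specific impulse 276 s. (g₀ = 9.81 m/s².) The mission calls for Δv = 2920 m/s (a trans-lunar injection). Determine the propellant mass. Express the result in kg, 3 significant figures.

propellant mass ≈ 109000 kg

v_e = Isp · g₀ = 276 × 9.81 = 2707.6 m/s.
m₀/m_f = exp(Δv / v_e) = exp(2920 / 2707.6) = exp(1.0785) = 2.9402.
m_f = 165,500 / 2.9402 = 56,288.7 kg, so propellant = m₀ − m_f = 165,500 − 56,288.7 = 109,211.3 kg.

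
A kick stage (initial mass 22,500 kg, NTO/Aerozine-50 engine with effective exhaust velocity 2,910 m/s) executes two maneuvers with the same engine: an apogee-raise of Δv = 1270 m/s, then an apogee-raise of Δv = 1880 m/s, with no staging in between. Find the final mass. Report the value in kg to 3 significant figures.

After the first burn: m = 22500 × exp(−1270/2910.0) = 22500 × 0.64634 = 14,542.7 kg.
After the second burn: m = 14,542.7 × exp(−1880/2910.0) = 14,542.7 × 0.52411 = 7,621.97 kg.

final mass ≈ 7620 kg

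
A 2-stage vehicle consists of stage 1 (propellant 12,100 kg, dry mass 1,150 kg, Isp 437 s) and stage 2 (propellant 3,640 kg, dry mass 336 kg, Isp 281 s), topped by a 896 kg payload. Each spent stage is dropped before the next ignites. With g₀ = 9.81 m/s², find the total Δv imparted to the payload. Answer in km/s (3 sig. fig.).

Ignition mass of stage 1 = 12,100+1,150 + 3,640+336 + 896 = 18,122 kg.
Stage 1: m₀ = 18,122 kg, m_f = 18,122 − 12,100 = 6,022 kg; Δv = 437×9.81×ln(3.009) = 4287.0×1.1017 ≈ 4723 m/s.
Stage 2: m₀ = 4,872 kg, m_f = 4,872 − 3,640 = 1,232 kg; Δv = 281×9.81×ln(3.955) = 2756.6×1.3749 ≈ 3790 m/s.
Total Δv = 4723 + 3790 = 8513 m/s.

Δv ≈ 8.51 km/s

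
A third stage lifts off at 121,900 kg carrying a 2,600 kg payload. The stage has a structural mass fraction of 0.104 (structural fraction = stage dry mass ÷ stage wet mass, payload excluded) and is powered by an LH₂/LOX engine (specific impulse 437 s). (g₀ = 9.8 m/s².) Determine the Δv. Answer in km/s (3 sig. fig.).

Stage wet mass = m₀ − payload = 121,900 − 2,600 = 119,300 kg.
Stage dry mass = ε × stage wet mass = 0.104 × 119,300 = 12,407.2 kg.
Burnout mass m_f = stage dry + payload = 12,407.2 + 2,600 = 15,007.2 kg.
v_e = Isp · g₀ = 437 × 9.8 = 4282.6 m/s.
Using Δv = v_e ln(m₀/m_f): Δv = v_e · ln(121,900/15,007.2) = 4282.6 × ln(8.123) = 4282.6 × 2.0947 ≈ 8971 m/s.

Δv ≈ 8.97 km/s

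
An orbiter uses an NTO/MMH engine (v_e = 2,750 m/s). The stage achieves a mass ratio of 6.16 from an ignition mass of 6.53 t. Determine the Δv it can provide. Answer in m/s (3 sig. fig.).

Δv ≈ 5000 m/s

By the Tsiolkovsky rocket equation, Δv = v_e · ln(6.16) = 2750.0 × 1.8181 ≈ 4999.7 m/s.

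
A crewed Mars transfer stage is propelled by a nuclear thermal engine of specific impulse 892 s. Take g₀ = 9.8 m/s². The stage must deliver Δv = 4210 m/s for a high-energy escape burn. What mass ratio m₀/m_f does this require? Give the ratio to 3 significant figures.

v_e = Isp · g₀ = 892 × 9.8 = 8741.6 m/s.
By the Tsiolkovsky rocket equation, m₀/m_f = exp(Δv / v_e) = exp(4210 / 8741.6) = exp(0.4816) = 1.6187.

mass ratio ≈ 1.62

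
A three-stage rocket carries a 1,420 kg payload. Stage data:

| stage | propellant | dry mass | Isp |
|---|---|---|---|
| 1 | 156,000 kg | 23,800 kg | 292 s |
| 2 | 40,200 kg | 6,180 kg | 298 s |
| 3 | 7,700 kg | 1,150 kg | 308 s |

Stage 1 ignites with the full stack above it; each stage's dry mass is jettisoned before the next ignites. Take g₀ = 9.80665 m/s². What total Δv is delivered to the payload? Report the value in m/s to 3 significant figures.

Ignition mass of stage 1 = 156,000+23,800 + 40,200+6,180 + 7,700+1,150 + 1,420 = 236,450 kg.
Stage 1: m₀ = 236,450 kg, m_f = 236,450 − 156,000 = 80,450 kg; Δv = 292×9.80665×ln(2.939) = 2863.5×1.0781 ≈ 3087 m/s.
Stage 2: m₀ = 56,650 kg, m_f = 56,650 − 40,200 = 16,450 kg; Δv = 298×9.80665×ln(3.444) = 2922.4×1.2366 ≈ 3614 m/s.
Stage 3: m₀ = 10,270 kg, m_f = 10,270 − 7,700 = 2,570 kg; Δv = 308×9.80665×ln(3.996) = 3020.4×1.3853 ≈ 4184 m/s.
Total Δv = 3087 + 3614 + 4184 = 10885 m/s.

Δv ≈ 10900 m/s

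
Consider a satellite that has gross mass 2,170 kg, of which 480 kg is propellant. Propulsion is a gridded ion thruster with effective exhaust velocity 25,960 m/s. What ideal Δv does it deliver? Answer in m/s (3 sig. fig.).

Δv ≈ 6490 m/s

m_f = m₀ − m_prop = 2,170 − 480 = 1,690 kg.
Δv = v_e · ln(m₀/m_f) = 25960.0 × ln(1.284) = 25960.0 × 0.2500 ≈ 6490.0 m/s.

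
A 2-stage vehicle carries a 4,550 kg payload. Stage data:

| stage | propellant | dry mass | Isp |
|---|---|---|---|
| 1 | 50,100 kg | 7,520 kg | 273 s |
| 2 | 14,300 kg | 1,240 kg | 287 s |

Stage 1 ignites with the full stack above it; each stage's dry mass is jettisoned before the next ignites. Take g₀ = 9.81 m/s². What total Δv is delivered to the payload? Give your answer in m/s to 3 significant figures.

Δv ≈ 6270 m/s

Ignition mass of stage 1 = 50,100+7,520 + 14,300+1,240 + 4,550 = 77,710 kg.
Stage 1: m₀ = 77,710 kg, m_f = 77,710 − 50,100 = 27,610 kg; Δv = 273×9.81×ln(2.815) = 2678.1×1.0348 ≈ 2771 m/s.
Stage 2: m₀ = 20,090 kg, m_f = 20,090 − 14,300 = 5,790 kg; Δv = 287×9.81×ln(3.47) = 2815.5×1.2441 ≈ 3503 m/s.
Total Δv = 2771 + 3503 = 6274 m/s.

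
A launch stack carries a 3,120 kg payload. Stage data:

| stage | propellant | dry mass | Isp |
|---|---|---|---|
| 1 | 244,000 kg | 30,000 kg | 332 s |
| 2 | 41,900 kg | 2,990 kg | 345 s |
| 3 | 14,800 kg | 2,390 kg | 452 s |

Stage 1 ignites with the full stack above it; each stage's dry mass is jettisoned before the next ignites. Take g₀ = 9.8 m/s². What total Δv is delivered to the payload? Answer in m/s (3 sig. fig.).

Δv ≈ 13400 m/s

Ignition mass of stage 1 = 244,000+30,000 + 41,900+2,990 + 14,800+2,390 + 3,120 = 339,200 kg.
Stage 1: m₀ = 339,200 kg, m_f = 339,200 − 244,000 = 95,200 kg; Δv = 332×9.8×ln(3.563) = 3253.6×1.2706 ≈ 4134 m/s.
Stage 2: m₀ = 65,200 kg, m_f = 65,200 − 41,900 = 23,300 kg; Δv = 345×9.8×ln(2.798) = 3381.0×1.0290 ≈ 3479 m/s.
Stage 3: m₀ = 20,310 kg, m_f = 20,310 − 14,800 = 5,510 kg; Δv = 452×9.8×ln(3.686) = 4429.6×1.3045 ≈ 5779 m/s.
Total Δv = 4134 + 3479 + 5779 = 13392 m/s.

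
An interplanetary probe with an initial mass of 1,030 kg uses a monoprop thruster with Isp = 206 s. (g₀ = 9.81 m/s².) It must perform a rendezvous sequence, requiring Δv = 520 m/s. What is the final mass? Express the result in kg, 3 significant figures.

v_e = Isp · g₀ = 206 × 9.81 = 2020.9 m/s.
m₀/m_f = exp(Δv / v_e) = exp(520 / 2020.9) = exp(0.2573) = 1.2935.
m_f = m₀ / 1.2935 = 1,030 / 1.2935 = 796.289 kg.

final mass ≈ 796 kg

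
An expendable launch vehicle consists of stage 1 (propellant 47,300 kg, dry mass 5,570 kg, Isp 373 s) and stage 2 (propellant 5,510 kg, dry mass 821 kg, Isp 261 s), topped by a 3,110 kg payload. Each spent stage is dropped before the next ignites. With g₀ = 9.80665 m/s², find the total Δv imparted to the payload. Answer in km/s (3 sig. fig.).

Δv ≈ 7.45 km/s

Ignition mass of stage 1 = 47,300+5,570 + 5,510+821 + 3,110 = 62,311 kg.
Stage 1: m₀ = 62,311 kg, m_f = 62,311 − 47,300 = 15,011 kg; Δv = 373×9.80665×ln(4.151) = 3657.9×1.4234 ≈ 5206 m/s.
Stage 2: m₀ = 9,441 kg, m_f = 9,441 − 5,510 = 3,931 kg; Δv = 261×9.80665×ln(2.402) = 2559.5×0.8762 ≈ 2243 m/s.
Total Δv = 5206 + 2243 = 7449 m/s.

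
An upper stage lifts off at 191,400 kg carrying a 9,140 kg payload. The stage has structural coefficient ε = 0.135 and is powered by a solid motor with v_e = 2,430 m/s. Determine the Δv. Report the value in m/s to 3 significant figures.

Δv ≈ 4220 m/s

Stage wet mass = m₀ − payload = 191,400 − 9,140 = 182,260 kg.
Stage dry mass = ε × stage wet mass = 0.135 × 182,260 = 24,605.1 kg.
Burnout mass m_f = stage dry + payload = 24,605.1 + 9,140 = 33,745.1 kg.
Rocket equation: Δv = v_e · ln(191,400/33,745.1) = 2430.0 × ln(5.672) = 2430.0 × 1.7355 ≈ 4217 m/s.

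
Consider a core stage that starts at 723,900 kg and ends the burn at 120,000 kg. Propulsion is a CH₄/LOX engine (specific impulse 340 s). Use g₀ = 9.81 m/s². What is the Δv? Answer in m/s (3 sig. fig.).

Δv ≈ 5990 m/s

v_e = Isp · g₀ = 340 × 9.81 = 3335.4 m/s.
By the Tsiolkovsky rocket equation, Δv = v_e · ln(m₀/m_f) = 3335.4 × ln(6.032) = 3335.4 × 1.7972 ≈ 5994.3 m/s.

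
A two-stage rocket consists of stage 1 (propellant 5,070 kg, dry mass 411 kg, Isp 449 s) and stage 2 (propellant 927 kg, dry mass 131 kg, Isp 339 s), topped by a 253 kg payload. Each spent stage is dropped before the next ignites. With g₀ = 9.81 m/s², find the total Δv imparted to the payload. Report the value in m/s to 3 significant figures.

Δv ≈ 10100 m/s

Ignition mass of stage 1 = 5,070+411 + 927+131 + 253 = 6,792 kg.
Stage 1: m₀ = 6,792 kg, m_f = 6,792 − 5,070 = 1,722 kg; Δv = 449×9.81×ln(3.944) = 4404.7×1.3723 ≈ 6044 m/s.
Stage 2: m₀ = 1,311 kg, m_f = 1,311 − 927 = 384 kg; Δv = 339×9.81×ln(3.414) = 3325.6×1.2279 ≈ 4084 m/s.
Total Δv = 6044 + 4084 = 10128 m/s.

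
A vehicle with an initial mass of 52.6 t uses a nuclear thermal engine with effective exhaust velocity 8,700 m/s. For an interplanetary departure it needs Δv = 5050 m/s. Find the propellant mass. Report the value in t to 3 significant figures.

propellant mass ≈ 23.2 t

m₀/m_f = exp(Δv / v_e) = exp(5050 / 8700.0) = exp(0.5805) = 1.7869.
m_f = 52.6 / 1.7869 = 29.4365 t, so propellant = m₀ − m_f = 52.6 − 29.4365 = 23.1635 t.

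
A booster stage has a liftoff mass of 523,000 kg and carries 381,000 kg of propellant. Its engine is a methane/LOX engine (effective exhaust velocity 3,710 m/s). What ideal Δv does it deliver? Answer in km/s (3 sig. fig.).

Δv ≈ 4.84 km/s

m_f = m₀ − m_prop = 523,000 − 381,000 = 142,000 kg.
Using Δv = v_e ln(m₀/m_f): Δv = v_e · ln(m₀/m_f) = 3710.0 × ln(3.683) = 3710.0 × 1.3038 ≈ 4836.9 m/s.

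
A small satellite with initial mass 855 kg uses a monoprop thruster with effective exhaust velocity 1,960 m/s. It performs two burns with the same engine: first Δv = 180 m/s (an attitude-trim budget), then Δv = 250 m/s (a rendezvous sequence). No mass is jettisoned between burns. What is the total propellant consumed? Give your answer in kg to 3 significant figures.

total propellant consumed ≈ 168 kg

After the first burn: m = 855 × exp(−180/1960.0) = 855 × 0.91225 = 779.974 kg.
After the second burn: m = 779.974 × exp(−250/1960.0) = 779.974 × 0.88025 = 686.572 kg.
Total propellant = m₀ − m_final = 855 − 686.572 = 168.428 kg.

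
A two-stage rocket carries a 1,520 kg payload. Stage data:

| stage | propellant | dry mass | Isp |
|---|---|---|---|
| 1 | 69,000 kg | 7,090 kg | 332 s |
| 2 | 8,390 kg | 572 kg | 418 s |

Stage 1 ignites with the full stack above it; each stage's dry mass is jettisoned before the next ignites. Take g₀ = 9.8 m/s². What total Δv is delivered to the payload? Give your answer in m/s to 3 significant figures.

Δv ≈ 11800 m/s

Ignition mass of stage 1 = 69,000+7,090 + 8,390+572 + 1,520 = 86,572 kg.
Stage 1: m₀ = 86,572 kg, m_f = 86,572 − 69,000 = 17,572 kg; Δv = 332×9.8×ln(4.927) = 3253.6×1.5947 ≈ 5188 m/s.
Stage 2: m₀ = 10,482 kg, m_f = 10,482 − 8,390 = 2,092 kg; Δv = 418×9.8×ln(5.011) = 4096.4×1.6115 ≈ 6602 m/s.
Total Δv = 5188 + 6602 = 11790 m/s.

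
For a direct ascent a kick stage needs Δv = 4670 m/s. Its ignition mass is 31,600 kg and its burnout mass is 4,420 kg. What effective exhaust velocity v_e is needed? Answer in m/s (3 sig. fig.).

v_e ≈ 2370 m/s

ln(m₀/m_f) = ln(31600/4420) = ln(7.149) = 1.9670.
From the ideal rocket equation, v_e = Δv / ln(m₀/m_f) = 4670 / 1.9670 = 2374.2 m/s.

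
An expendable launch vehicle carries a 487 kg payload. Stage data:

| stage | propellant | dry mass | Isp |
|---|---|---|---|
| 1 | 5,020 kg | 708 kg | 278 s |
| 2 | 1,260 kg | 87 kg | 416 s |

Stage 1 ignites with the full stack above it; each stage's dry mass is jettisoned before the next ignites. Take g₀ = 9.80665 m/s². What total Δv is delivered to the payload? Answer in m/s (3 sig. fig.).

Δv ≈ 7710 m/s

Ignition mass of stage 1 = 5,020+708 + 1,260+87 + 487 = 7,562 kg.
Stage 1: m₀ = 7,562 kg, m_f = 7,562 − 5,020 = 2,542 kg; Δv = 278×9.80665×ln(2.975) = 2726.2×1.0902 ≈ 2972 m/s.
Stage 2: m₀ = 1,834 kg, m_f = 1,834 − 1,260 = 574 kg; Δv = 416×9.80665×ln(3.195) = 4079.6×1.1616 ≈ 4739 m/s.
Total Δv = 2972 + 4739 = 7711 m/s.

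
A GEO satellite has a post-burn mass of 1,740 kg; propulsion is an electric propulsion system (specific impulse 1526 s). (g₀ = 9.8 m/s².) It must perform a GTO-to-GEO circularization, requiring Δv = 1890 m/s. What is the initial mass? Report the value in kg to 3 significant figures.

v_e = Isp · g₀ = 1526 × 9.8 = 14954.8 m/s.
By the Tsiolkovsky rocket equation, m₀/m_f = exp(Δv / v_e) = exp(1890 / 14954.8) = exp(0.1264) = 1.1347.
m₀ = m_f × 1.1347 = 1,740 × 1.1347 = 1,974.38 kg.

initial mass ≈ 1970 kg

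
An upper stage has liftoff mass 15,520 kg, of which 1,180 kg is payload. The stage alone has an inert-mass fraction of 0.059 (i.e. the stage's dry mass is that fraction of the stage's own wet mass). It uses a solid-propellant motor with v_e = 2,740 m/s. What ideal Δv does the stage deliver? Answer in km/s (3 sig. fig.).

Stage wet mass = m₀ − payload = 15,520 − 1,180 = 14,340 kg.
Stage dry mass = ε × stage wet mass = 0.059 × 14,340 = 846.06 kg.
Burnout mass m_f = stage dry + payload = 846.06 + 1,180 = 2,026.06 kg.
Δv = v_e · ln(15,520/2,026.06) = 2740.0 × ln(7.66) = 2740.0 × 2.0360 ≈ 5579 m/s.

Δv ≈ 5.58 km/s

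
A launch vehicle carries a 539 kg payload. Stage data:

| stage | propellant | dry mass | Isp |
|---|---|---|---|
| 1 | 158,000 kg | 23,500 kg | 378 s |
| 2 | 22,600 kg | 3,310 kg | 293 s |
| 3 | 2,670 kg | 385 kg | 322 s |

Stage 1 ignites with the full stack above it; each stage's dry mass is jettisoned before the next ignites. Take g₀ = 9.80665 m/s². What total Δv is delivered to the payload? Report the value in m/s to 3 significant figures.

Δv ≈ 13600 m/s

Ignition mass of stage 1 = 158,000+23,500 + 22,600+3,310 + 2,670+385 + 539 = 211,004 kg.
Stage 1: m₀ = 211,004 kg, m_f = 211,004 − 158,000 = 53,004 kg; Δv = 378×9.80665×ln(3.981) = 3706.9×1.3815 ≈ 5121 m/s.
Stage 2: m₀ = 29,504 kg, m_f = 29,504 − 22,600 = 6,904 kg; Δv = 293×9.80665×ln(4.273) = 2873.3×1.4524 ≈ 4173 m/s.
Stage 3: m₀ = 3,594 kg, m_f = 3,594 − 2,670 = 924 kg; Δv = 322×9.80665×ln(3.89) = 3157.7×1.3583 ≈ 4289 m/s.
Total Δv = 5121 + 4173 + 4289 = 13583 m/s.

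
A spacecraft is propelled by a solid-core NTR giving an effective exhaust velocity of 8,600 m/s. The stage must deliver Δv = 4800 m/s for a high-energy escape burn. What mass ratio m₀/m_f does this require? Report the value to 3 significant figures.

mass ratio ≈ 1.75

Rocket equation: m₀/m_f = exp(Δv / v_e) = exp(4800 / 8600.0) = exp(0.5581) = 1.7474.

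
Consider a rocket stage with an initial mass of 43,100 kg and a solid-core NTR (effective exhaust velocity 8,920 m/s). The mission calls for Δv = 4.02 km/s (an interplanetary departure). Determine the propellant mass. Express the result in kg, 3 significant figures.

m₀/m_f = exp(Δv / v_e) = exp(4020 / 8920.0) = exp(0.4507) = 1.5694.
m_f = 43,100 / 1.5694 = 27,462.7 kg, so propellant = m₀ − m_f = 43,100 − 27,462.7 = 15,637.3 kg.

propellant mass ≈ 15600 kg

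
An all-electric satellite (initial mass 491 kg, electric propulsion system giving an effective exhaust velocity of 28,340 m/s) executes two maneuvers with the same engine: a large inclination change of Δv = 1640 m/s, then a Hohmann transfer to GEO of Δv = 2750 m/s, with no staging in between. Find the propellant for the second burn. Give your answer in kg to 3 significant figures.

propellant for the second burn ≈ 42.9 kg

After the first burn: m = 491 × exp(−1640/28340.0) = 491 × 0.94377 = 463.391 kg.
After the second burn: m = 463.391 × exp(−2750/28340.0) = 463.391 × 0.90752 = 420.537 kg.
Second-burn propellant = 463.391 − 420.537 = 42.854 kg.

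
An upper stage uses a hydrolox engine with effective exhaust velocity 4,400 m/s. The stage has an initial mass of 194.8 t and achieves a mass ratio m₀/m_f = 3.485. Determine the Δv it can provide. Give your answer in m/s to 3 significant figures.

Δv ≈ 5490 m/s

Using Δv = v_e ln(m₀/m_f): Δv = v_e · ln(3.485) = 4400.0 × 1.2485 ≈ 5493.3 m/s.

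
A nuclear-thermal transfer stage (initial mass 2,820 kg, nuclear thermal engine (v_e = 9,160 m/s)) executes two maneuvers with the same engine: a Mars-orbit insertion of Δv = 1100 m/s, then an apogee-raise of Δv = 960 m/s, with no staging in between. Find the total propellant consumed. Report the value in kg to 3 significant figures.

total propellant consumed ≈ 568 kg

After the first burn: m = 2820 × exp(−1100/9160.0) = 2820 × 0.88684 = 2,500.89 kg.
After the second burn: m = 2,500.89 × exp(−960/9160.0) = 2,500.89 × 0.90050 = 2,252.05 kg.
Total propellant = m₀ − m_final = 2820 − 2,252.05 = 567.95 kg.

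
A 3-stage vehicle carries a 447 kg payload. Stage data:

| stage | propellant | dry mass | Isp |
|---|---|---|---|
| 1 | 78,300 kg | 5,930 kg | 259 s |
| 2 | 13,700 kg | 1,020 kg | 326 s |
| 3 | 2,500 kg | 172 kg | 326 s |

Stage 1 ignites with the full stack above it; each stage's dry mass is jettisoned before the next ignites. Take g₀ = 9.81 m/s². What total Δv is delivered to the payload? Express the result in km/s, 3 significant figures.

Δv ≈ 13.5 km/s

Ignition mass of stage 1 = 78,300+5,930 + 13,700+1,020 + 2,500+172 + 447 = 102,069 kg.
Stage 1: m₀ = 102,069 kg, m_f = 102,069 − 78,300 = 23,769 kg; Δv = 259×9.81×ln(4.294) = 2540.8×1.4573 ≈ 3703 m/s.
Stage 2: m₀ = 17,839 kg, m_f = 17,839 − 13,700 = 4,139 kg; Δv = 326×9.81×ln(4.31) = 3198.1×1.4609 ≈ 4672 m/s.
Stage 3: m₀ = 3,119 kg, m_f = 3,119 − 2,500 = 619 kg; Δv = 326×9.81×ln(5.039) = 3198.1×1.6172 ≈ 5172 m/s.
Total Δv = 3703 + 4672 + 5172 = 13547 m/s.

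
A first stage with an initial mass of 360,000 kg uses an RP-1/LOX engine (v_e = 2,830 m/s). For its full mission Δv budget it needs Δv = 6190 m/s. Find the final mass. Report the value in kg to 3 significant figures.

final mass ≈ 40400 kg

Using Δv = v_e ln(m₀/m_f): m₀/m_f = exp(Δv / v_e) = exp(6190 / 2830.0) = exp(2.1873) = 8.9109.
m_f = m₀ / 8.9109 = 360,000 / 8.9109 = 40,400 kg.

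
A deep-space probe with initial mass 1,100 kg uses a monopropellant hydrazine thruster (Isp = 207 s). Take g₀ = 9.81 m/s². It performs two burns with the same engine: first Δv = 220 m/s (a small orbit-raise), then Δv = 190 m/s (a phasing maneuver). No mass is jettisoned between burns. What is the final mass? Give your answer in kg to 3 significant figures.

final mass ≈ 899 kg

v_e = Isp · g₀ = 207 × 9.81 = 2030.7 m/s.
After the first burn: m = 1100 × exp(−220/2030.7) = 1100 × 0.89732 = 987.052 kg.
After the second burn: m = 987.052 × exp(−190/2030.7) = 987.052 × 0.91068 = 898.889 kg.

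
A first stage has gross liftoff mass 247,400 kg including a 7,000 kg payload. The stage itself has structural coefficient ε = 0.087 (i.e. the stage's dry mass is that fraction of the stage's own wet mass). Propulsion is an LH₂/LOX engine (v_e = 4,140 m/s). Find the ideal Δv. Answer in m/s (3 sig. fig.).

Δv ≈ 9030 m/s

Stage wet mass = m₀ − payload = 247,400 − 7,000 = 240,400 kg.
Stage dry mass = ε × stage wet mass = 0.087 × 240,400 = 20,914.8 kg.
Burnout mass m_f = stage dry + payload = 20,914.8 + 7,000 = 27,914.8 kg.
Δv = v_e · ln(247,400/27,914.8) = 4140.0 × ln(8.863) = 4140.0 × 2.1818 ≈ 9033 m/s.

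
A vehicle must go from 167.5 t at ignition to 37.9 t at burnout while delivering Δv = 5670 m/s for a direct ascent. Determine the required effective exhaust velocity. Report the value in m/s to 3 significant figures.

ln(m₀/m_f) = ln(167500/37900) = ln(4.42) = 1.4860.
Rocket equation: v_e = Δv / ln(m₀/m_f) = 5670 / 1.4860 = 3815.5 m/s.

v_e ≈ 3820 m/s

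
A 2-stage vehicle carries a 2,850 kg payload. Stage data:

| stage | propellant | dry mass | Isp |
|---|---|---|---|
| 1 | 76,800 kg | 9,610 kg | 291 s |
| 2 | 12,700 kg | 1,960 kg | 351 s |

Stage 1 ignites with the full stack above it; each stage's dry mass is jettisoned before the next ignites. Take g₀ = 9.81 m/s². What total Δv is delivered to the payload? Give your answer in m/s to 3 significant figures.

Δv ≈ 8280 m/s

Ignition mass of stage 1 = 76,800+9,610 + 12,700+1,960 + 2,850 = 103,920 kg.
Stage 1: m₀ = 103,920 kg, m_f = 103,920 − 76,800 = 27,120 kg; Δv = 291×9.81×ln(3.832) = 2854.7×1.3433 ≈ 3835 m/s.
Stage 2: m₀ = 17,510 kg, m_f = 17,510 − 12,700 = 4,810 kg; Δv = 351×9.81×ln(3.64) = 3443.3×1.2921 ≈ 4449 m/s.
Total Δv = 3835 + 4449 = 8284 m/s.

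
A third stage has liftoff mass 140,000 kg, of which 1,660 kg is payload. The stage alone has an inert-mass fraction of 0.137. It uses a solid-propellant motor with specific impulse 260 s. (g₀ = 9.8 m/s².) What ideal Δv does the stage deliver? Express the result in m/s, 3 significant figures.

Stage wet mass = m₀ − payload = 140,000 − 1,660 = 138,340 kg.
Stage dry mass = ε × stage wet mass = 0.137 × 138,340 = 18,952.6 kg.
Burnout mass m_f = stage dry + payload = 18,952.6 + 1,660 = 20,612.6 kg.
v_e = Isp · g₀ = 260 × 9.8 = 2548.0 m/s.
Δv = v_e · ln(140,000/20,612.6) = 2548.0 × ln(6.792) = 2548.0 × 1.9157 ≈ 4881 m/s.

Δv ≈ 4880 m/s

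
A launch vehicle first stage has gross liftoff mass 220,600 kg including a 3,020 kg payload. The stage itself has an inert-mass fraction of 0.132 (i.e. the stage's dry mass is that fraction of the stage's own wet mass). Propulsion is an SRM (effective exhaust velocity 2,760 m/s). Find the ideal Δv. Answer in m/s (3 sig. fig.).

Δv ≈ 5350 m/s

Stage wet mass = m₀ − payload = 220,600 − 3,020 = 217,580 kg.
Stage dry mass = ε × stage wet mass = 0.132 × 217,580 = 28,720.6 kg.
Burnout mass m_f = stage dry + payload = 28,720.6 + 3,020 = 31,740.6 kg.
Δv = v_e · ln(220,600/31,740.6) = 2760.0 × ln(6.95) = 2760.0 × 1.9388 ≈ 5351 m/s.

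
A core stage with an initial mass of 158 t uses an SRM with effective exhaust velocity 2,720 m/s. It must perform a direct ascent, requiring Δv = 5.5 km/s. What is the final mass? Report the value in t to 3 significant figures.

final mass ≈ 20.9 t

By the Tsiolkovsky rocket equation, m₀/m_f = exp(Δv / v_e) = exp(5500 / 2720.0) = exp(2.0221) = 7.5539.
m_f = m₀ / 7.5539 = 158 / 7.5539 = 20.9163 t.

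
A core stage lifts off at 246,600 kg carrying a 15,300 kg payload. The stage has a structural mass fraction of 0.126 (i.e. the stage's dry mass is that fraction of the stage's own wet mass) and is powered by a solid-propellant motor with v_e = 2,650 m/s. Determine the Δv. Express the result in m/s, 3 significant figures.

Stage wet mass = m₀ − payload = 246,600 − 15,300 = 231,300 kg.
Stage dry mass = ε × stage wet mass = 0.126 × 231,300 = 29,143.8 kg.
Burnout mass m_f = stage dry + payload = 29,143.8 + 15,300 = 44,443.8 kg.
From the ideal rocket equation, Δv = v_e · ln(246,600/44,443.8) = 2650.0 × ln(5.549) = 2650.0 × 1.7135 ≈ 4541 m/s.

Δv ≈ 4540 m/s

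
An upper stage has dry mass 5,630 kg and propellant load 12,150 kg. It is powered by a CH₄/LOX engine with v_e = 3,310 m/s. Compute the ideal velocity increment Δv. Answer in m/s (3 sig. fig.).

m₀ = m_dry + m_prop = 5,630 + 12,150 = 17,780 kg.
Δv = v_e · ln(m₀/m_f) = 3310.0 × ln(3.158) = 3310.0 × 1.1500 ≈ 3806.4 m/s.

Δv ≈ 3810 m/s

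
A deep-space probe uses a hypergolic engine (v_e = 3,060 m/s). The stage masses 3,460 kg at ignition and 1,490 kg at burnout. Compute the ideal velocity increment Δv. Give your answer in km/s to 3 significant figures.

Δv ≈ 2.58 km/s

Δv = v_e · ln(m₀/m_f) = 3060.0 × ln(2.322) = 3060.0 × 0.8425 ≈ 2578.0 m/s.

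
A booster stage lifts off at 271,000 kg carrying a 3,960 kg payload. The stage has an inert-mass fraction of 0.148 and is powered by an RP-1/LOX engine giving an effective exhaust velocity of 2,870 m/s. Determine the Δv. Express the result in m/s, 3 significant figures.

Stage wet mass = m₀ − payload = 271,000 − 3,960 = 267,040 kg.
Stage dry mass = ε × stage wet mass = 0.148 × 267,040 = 39,521.9 kg.
Burnout mass m_f = stage dry + payload = 39,521.9 + 3,960 = 43,481.9 kg.
Δv = v_e · ln(271,000/43,481.9) = 2870.0 × ln(6.232) = 2870.0 × 1.8298 ≈ 5251 m/s.

Δv ≈ 5250 m/s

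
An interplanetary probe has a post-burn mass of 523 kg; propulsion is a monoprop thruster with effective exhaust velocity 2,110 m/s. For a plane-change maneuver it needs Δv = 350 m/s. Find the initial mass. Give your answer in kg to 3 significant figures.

initial mass ≈ 617 kg

Rocket equation: m₀/m_f = exp(Δv / v_e) = exp(350 / 2110.0) = exp(0.1659) = 1.1804.
m₀ = m_f × 1.1804 = 523 × 1.1804 = 617.349 kg.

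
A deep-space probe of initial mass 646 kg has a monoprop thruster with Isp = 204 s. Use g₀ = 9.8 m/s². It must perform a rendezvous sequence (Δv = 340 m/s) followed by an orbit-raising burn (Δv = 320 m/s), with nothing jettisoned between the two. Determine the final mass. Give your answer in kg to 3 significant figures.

v_e = Isp · g₀ = 204 × 9.8 = 1999.2 m/s.
After the first burn: m = 646 × exp(−340/1999.2) = 646 × 0.84361 = 544.972 kg.
After the second burn: m = 544.972 × exp(−320/1999.2) = 544.972 × 0.85209 = 464.365 kg.

final mass ≈ 464 kg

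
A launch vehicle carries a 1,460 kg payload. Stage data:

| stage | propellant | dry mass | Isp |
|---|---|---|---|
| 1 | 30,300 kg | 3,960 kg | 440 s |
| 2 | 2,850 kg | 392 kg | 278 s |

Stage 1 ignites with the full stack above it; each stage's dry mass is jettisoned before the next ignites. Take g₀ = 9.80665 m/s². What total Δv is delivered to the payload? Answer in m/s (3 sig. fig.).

Δv ≈ 9030 m/s

Ignition mass of stage 1 = 30,300+3,960 + 2,850+392 + 1,460 = 38,962 kg.
Stage 1: m₀ = 38,962 kg, m_f = 38,962 − 30,300 = 8,662 kg; Δv = 440×9.80665×ln(4.498) = 4314.9×1.5036 ≈ 6488 m/s.
Stage 2: m₀ = 4,702 kg, m_f = 4,702 − 2,850 = 1,852 kg; Δv = 278×9.80665×ln(2.539) = 2726.2×0.9317 ≈ 2540 m/s.
Total Δv = 6488 + 2540 = 9028 m/s.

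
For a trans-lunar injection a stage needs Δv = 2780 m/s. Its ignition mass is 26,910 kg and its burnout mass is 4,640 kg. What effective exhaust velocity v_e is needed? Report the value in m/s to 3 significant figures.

ln(m₀/m_f) = ln(26910/4640) = ln(5.8) = 1.7578.
Rocket equation: v_e = Δv / ln(m₀/m_f) = 2780 / 1.7578 = 1581.5 m/s.

v_e ≈ 1580 m/s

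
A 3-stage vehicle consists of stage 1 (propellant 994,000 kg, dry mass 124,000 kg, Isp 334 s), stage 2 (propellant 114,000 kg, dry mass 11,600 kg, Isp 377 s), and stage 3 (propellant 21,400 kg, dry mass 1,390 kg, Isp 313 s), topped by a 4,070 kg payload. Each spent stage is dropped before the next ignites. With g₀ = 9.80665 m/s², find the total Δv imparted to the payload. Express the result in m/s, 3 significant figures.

Δv ≈ 15000 m/s

Ignition mass of stage 1 = 994,000+124,000 + 114,000+11,600 + 21,400+1,390 + 4,070 = 1,270,460 kg.
Stage 1: m₀ = 1,270,460 kg, m_f = 1,270,460 − 994,000 = 276,460 kg; Δv = 334×9.80665×ln(4.595) = 3275.4×1.5251 ≈ 4995 m/s.
Stage 2: m₀ = 152,460 kg, m_f = 152,460 − 114,000 = 38,460 kg; Δv = 377×9.80665×ln(3.964) = 3697.1×1.3773 ≈ 5092 m/s.
Stage 3: m₀ = 26,860 kg, m_f = 26,860 − 21,400 = 5,460 kg; Δv = 313×9.80665×ln(4.919) = 3069.5×1.5932 ≈ 4890 m/s.
Total Δv = 4995 + 5092 + 4890 = 14977 m/s.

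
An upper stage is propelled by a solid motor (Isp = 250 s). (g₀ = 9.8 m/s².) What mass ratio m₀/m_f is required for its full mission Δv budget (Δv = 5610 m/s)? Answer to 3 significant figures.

v_e = Isp · g₀ = 250 × 9.8 = 2450.0 m/s.
m₀/m_f = exp(Δv / v_e) = exp(5610 / 2450.0) = exp(2.2898) = 9.8729.

mass ratio ≈ 9.87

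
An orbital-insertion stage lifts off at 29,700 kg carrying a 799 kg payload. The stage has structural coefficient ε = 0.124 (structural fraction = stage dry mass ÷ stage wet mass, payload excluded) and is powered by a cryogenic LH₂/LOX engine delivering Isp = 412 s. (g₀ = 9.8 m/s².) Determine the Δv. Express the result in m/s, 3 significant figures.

Stage wet mass = m₀ − payload = 29,700 − 799 = 28,901 kg.
Stage dry mass = ε × stage wet mass = 0.124 × 28,901 = 3,583.72 kg.
Burnout mass m_f = stage dry + payload = 3,583.72 + 799 = 4,382.72 kg.
v_e = Isp · g₀ = 412 × 9.8 = 4037.6 m/s.
Δv = v_e · ln(29,700/4,382.72) = 4037.6 × ln(6.777) = 4037.6 × 1.9135 ≈ 7726 m/s.

Δv ≈ 7730 m/s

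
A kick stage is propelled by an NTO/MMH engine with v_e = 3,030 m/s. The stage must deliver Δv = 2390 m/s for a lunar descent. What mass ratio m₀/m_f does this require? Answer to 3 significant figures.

mass ratio ≈ 2.20

From the ideal rocket equation, m₀/m_f = exp(Δv / v_e) = exp(2390 / 3030.0) = exp(0.7888) = 2.2007.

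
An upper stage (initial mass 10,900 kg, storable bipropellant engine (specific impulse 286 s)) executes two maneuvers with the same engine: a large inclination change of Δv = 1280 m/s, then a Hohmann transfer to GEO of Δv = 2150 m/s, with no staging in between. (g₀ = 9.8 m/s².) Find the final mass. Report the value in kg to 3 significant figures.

final mass ≈ 3210 kg

v_e = Isp · g₀ = 286 × 9.8 = 2802.8 m/s.
After the first burn: m = 10900 × exp(−1280/2802.8) = 10900 × 0.63338 = 6,903.84 kg.
After the second burn: m = 6,903.84 × exp(−2150/2802.8) = 6,903.84 × 0.46436 = 3,205.87 kg.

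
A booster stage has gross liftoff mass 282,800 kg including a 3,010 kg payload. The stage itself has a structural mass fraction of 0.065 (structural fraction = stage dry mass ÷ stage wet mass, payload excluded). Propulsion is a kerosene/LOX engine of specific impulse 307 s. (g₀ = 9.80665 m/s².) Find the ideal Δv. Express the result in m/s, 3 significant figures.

Δv ≈ 7800 m/s

Stage wet mass = m₀ − payload = 282,800 − 3,010 = 279,790 kg.
Stage dry mass = ε × stage wet mass = 0.065 × 279,790 = 18,186.4 kg.
Burnout mass m_f = stage dry + payload = 18,186.4 + 3,010 = 21,196.4 kg.
v_e = Isp · g₀ = 307 × 9.80665 = 3010.6 m/s.
Δv = v_e · ln(282,800/21,196.4) = 3010.6 × ln(13.34) = 3010.6 × 2.5909 ≈ 7800 m/s.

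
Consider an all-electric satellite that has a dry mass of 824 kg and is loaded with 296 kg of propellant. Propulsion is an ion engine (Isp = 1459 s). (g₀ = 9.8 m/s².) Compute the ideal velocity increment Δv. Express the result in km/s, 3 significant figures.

v_e = Isp · g₀ = 1459 × 9.8 = 14298.2 m/s.
m₀ = m_dry + m_prop = 824 + 296 = 1,120 kg.
Δv = v_e · ln(m₀/m_f) = 14298.2 × ln(1.359) = 14298.2 × 0.3069 ≈ 4388.3 m/s.

Δv ≈ 4.39 km/s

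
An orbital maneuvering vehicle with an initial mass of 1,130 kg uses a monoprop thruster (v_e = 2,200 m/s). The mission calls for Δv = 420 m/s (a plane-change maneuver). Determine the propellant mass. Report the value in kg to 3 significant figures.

propellant mass ≈ 196 kg

From the ideal rocket equation, m₀/m_f = exp(Δv / v_e) = exp(420 / 2200.0) = exp(0.1909) = 1.2103.
m_f = 1,130 / 1.2103 = 933.653 kg, so propellant = m₀ − m_f = 1,130 − 933.653 = 196.347 kg.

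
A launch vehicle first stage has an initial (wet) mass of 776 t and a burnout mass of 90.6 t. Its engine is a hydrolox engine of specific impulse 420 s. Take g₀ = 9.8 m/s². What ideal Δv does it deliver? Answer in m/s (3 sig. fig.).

Δv ≈ 8840 m/s

v_e = Isp · g₀ = 420 × 9.8 = 4116.0 m/s.
Δv = v_e · ln(m₀/m_f) = 4116.0 × ln(8.565) = 4116.0 × 2.1477 ≈ 8839.9 m/s.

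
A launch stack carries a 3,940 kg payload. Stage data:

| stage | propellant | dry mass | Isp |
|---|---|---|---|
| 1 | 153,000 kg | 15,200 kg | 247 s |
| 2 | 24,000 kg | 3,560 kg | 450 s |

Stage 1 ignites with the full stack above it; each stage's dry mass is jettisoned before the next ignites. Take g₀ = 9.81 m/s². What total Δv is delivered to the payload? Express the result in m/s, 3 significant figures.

Δv ≈ 9860 m/s

Ignition mass of stage 1 = 153,000+15,200 + 24,000+3,560 + 3,940 = 199,700 kg.
Stage 1: m₀ = 199,700 kg, m_f = 199,700 − 153,000 = 46,700 kg; Δv = 247×9.81×ln(4.276) = 2423.1×1.4531 ≈ 3521 m/s.
Stage 2: m₀ = 31,500 kg, m_f = 31,500 − 24,000 = 7,500 kg; Δv = 450×9.81×ln(4.2) = 4414.5×1.4351 ≈ 6335 m/s.
Total Δv = 3521 + 6335 = 9856 m/s.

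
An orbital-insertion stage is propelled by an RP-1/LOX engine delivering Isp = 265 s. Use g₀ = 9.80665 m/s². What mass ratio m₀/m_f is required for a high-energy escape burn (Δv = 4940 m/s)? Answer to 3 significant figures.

mass ratio ≈ 6.69

v_e = Isp · g₀ = 265 × 9.80665 = 2598.8 m/s.
m₀/m_f = exp(Δv / v_e) = exp(4940 / 2598.8) = exp(1.9009) = 6.6919.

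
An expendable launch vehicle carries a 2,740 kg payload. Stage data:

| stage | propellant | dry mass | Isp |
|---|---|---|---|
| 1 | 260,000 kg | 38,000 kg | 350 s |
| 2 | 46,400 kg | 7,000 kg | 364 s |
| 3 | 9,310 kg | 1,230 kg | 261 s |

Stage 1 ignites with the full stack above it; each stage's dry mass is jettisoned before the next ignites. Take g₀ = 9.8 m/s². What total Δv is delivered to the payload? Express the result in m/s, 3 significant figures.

Δv ≈ 11600 m/s

Ignition mass of stage 1 = 260,000+38,000 + 46,400+7,000 + 9,310+1,230 + 2,740 = 364,680 kg.
Stage 1: m₀ = 364,680 kg, m_f = 364,680 − 260,000 = 104,680 kg; Δv = 350×9.8×ln(3.484) = 3430.0×1.2481 ≈ 4281 m/s.
Stage 2: m₀ = 66,680 kg, m_f = 66,680 − 46,400 = 20,280 kg; Δv = 364×9.8×ln(3.288) = 3567.2×1.1903 ≈ 4246 m/s.
Stage 3: m₀ = 13,280 kg, m_f = 13,280 − 9,310 = 3,970 kg; Δv = 261×9.8×ln(3.345) = 2557.8×1.2075 ≈ 3089 m/s.
Total Δv = 4281 + 4246 + 3089 = 11616 m/s.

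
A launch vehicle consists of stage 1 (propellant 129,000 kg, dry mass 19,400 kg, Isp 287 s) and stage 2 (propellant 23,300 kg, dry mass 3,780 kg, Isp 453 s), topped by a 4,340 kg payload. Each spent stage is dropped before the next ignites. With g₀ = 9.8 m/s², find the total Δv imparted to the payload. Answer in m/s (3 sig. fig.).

Δv ≈ 9560 m/s

Ignition mass of stage 1 = 129,000+19,400 + 23,300+3,780 + 4,340 = 179,820 kg.
Stage 1: m₀ = 179,820 kg, m_f = 179,820 − 129,000 = 50,820 kg; Δv = 287×9.8×ln(3.538) = 2812.6×1.2637 ≈ 3554 m/s.
Stage 2: m₀ = 31,420 kg, m_f = 31,420 − 23,300 = 8,120 kg; Δv = 453×9.8×ln(3.869) = 4439.4×1.3531 ≈ 6007 m/s.
Total Δv = 3554 + 6007 = 9561 m/s.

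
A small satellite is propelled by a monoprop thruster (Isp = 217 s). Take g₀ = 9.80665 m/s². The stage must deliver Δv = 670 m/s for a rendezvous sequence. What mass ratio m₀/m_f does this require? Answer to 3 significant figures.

v_e = Isp · g₀ = 217 × 9.80665 = 2128.0 m/s.
m₀/m_f = exp(Δv / v_e) = exp(670 / 2128.0) = exp(0.3148) = 1.3700.

mass ratio ≈ 1.37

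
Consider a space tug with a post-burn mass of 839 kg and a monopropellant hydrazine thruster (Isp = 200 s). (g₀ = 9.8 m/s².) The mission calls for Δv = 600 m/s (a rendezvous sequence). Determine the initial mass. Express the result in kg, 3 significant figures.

initial mass ≈ 1140 kg

v_e = Isp · g₀ = 200 × 9.8 = 1960.0 m/s.
m₀/m_f = exp(Δv / v_e) = exp(600 / 1960.0) = exp(0.3061) = 1.3581.
m₀ = m_f × 1.3581 = 839 × 1.3581 = 1,139.45 kg.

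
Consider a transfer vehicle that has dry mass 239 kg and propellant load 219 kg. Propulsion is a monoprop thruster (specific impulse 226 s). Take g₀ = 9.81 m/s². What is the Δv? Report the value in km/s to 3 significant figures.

v_e = Isp · g₀ = 226 × 9.81 = 2217.1 m/s.
m₀ = m_dry + m_prop = 239 + 219 = 458 kg.
Δv = v_e · ln(m₀/m_f) = 2217.1 × ln(1.916) = 2217.1 × 0.6504 ≈ 1442.0 m/s.

Δv ≈ 1.44 km/s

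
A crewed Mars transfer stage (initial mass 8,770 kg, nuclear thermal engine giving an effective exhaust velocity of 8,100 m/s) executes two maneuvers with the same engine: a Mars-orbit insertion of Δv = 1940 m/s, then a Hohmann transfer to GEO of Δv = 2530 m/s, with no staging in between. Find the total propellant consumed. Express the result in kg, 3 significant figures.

After the first burn: m = 8770 × exp(−1940/8100.0) = 8770 × 0.78702 = 6,902.17 kg.
After the second burn: m = 6,902.17 × exp(−2530/8100.0) = 6,902.17 × 0.73173 = 5,050.52 kg.
Total propellant = m₀ − m_final = 8770 − 5,050.52 = 3,719.48 kg.

total propellant consumed ≈ 3720 kg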